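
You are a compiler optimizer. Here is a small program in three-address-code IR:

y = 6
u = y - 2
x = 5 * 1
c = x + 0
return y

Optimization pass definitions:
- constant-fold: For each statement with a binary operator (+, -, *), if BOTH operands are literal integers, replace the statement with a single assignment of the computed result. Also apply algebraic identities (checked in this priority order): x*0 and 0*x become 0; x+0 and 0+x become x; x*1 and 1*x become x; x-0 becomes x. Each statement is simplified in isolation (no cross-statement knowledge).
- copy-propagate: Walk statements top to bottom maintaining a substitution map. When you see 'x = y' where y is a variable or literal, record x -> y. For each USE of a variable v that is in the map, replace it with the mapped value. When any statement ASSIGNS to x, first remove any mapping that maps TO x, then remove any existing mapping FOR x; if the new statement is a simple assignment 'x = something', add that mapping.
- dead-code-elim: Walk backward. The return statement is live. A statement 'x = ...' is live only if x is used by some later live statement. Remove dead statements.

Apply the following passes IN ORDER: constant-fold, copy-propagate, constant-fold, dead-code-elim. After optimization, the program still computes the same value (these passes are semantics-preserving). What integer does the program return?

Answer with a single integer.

Answer: 6

Derivation:
Initial IR:
  y = 6
  u = y - 2
  x = 5 * 1
  c = x + 0
  return y
After constant-fold (5 stmts):
  y = 6
  u = y - 2
  x = 5
  c = x
  return y
After copy-propagate (5 stmts):
  y = 6
  u = 6 - 2
  x = 5
  c = 5
  return 6
After constant-fold (5 stmts):
  y = 6
  u = 4
  x = 5
  c = 5
  return 6
After dead-code-elim (1 stmts):
  return 6
Evaluate:
  y = 6  =>  y = 6
  u = y - 2  =>  u = 4
  x = 5 * 1  =>  x = 5
  c = x + 0  =>  c = 5
  return y = 6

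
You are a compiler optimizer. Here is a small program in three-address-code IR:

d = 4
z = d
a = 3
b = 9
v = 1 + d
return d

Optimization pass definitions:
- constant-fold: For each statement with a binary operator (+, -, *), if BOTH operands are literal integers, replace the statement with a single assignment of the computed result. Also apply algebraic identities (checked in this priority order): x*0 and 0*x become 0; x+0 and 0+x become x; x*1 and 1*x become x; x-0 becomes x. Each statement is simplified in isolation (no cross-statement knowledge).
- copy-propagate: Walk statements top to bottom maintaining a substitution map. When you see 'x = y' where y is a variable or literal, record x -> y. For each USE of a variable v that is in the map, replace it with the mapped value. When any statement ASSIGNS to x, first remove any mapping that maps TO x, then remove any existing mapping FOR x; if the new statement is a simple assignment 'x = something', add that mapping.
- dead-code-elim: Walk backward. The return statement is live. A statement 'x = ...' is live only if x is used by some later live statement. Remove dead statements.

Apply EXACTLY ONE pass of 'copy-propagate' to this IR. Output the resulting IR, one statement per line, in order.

Answer: d = 4
z = 4
a = 3
b = 9
v = 1 + 4
return 4

Derivation:
Applying copy-propagate statement-by-statement:
  [1] d = 4  (unchanged)
  [2] z = d  -> z = 4
  [3] a = 3  (unchanged)
  [4] b = 9  (unchanged)
  [5] v = 1 + d  -> v = 1 + 4
  [6] return d  -> return 4
Result (6 stmts):
  d = 4
  z = 4
  a = 3
  b = 9
  v = 1 + 4
  return 4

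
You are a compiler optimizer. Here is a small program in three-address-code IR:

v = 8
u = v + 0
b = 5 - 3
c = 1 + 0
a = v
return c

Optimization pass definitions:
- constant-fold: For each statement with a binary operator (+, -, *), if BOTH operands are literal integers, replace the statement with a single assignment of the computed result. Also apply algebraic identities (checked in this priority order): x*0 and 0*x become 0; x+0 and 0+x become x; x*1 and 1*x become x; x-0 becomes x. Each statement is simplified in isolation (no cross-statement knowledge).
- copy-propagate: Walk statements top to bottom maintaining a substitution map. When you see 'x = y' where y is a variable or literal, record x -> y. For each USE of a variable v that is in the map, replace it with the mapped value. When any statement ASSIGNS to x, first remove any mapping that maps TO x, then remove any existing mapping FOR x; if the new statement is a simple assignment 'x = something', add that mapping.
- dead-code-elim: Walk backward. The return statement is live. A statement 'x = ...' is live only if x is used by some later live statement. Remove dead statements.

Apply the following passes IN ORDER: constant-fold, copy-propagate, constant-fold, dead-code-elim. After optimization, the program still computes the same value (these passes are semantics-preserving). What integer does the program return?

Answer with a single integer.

Initial IR:
  v = 8
  u = v + 0
  b = 5 - 3
  c = 1 + 0
  a = v
  return c
After constant-fold (6 stmts):
  v = 8
  u = v
  b = 2
  c = 1
  a = v
  return c
After copy-propagate (6 stmts):
  v = 8
  u = 8
  b = 2
  c = 1
  a = 8
  return 1
After constant-fold (6 stmts):
  v = 8
  u = 8
  b = 2
  c = 1
  a = 8
  return 1
After dead-code-elim (1 stmts):
  return 1
Evaluate:
  v = 8  =>  v = 8
  u = v + 0  =>  u = 8
  b = 5 - 3  =>  b = 2
  c = 1 + 0  =>  c = 1
  a = v  =>  a = 8
  return c = 1

Answer: 1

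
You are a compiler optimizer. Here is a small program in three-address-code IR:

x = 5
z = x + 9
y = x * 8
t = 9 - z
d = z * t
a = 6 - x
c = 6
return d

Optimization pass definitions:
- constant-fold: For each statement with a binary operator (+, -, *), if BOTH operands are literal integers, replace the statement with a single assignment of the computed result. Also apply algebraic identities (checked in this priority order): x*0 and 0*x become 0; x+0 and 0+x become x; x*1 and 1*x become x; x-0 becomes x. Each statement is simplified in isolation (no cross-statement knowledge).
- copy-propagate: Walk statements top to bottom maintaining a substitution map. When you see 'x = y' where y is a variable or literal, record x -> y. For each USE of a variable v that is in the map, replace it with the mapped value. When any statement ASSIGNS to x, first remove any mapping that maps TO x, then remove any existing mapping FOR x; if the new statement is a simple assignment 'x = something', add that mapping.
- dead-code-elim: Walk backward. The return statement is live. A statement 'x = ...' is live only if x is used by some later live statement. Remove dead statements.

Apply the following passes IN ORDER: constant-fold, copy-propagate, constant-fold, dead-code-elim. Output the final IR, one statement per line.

Answer: z = 14
t = 9 - z
d = z * t
return d

Derivation:
Initial IR:
  x = 5
  z = x + 9
  y = x * 8
  t = 9 - z
  d = z * t
  a = 6 - x
  c = 6
  return d
After constant-fold (8 stmts):
  x = 5
  z = x + 9
  y = x * 8
  t = 9 - z
  d = z * t
  a = 6 - x
  c = 6
  return d
After copy-propagate (8 stmts):
  x = 5
  z = 5 + 9
  y = 5 * 8
  t = 9 - z
  d = z * t
  a = 6 - 5
  c = 6
  return d
After constant-fold (8 stmts):
  x = 5
  z = 14
  y = 40
  t = 9 - z
  d = z * t
  a = 1
  c = 6
  return d
After dead-code-elim (4 stmts):
  z = 14
  t = 9 - z
  d = z * t
  return d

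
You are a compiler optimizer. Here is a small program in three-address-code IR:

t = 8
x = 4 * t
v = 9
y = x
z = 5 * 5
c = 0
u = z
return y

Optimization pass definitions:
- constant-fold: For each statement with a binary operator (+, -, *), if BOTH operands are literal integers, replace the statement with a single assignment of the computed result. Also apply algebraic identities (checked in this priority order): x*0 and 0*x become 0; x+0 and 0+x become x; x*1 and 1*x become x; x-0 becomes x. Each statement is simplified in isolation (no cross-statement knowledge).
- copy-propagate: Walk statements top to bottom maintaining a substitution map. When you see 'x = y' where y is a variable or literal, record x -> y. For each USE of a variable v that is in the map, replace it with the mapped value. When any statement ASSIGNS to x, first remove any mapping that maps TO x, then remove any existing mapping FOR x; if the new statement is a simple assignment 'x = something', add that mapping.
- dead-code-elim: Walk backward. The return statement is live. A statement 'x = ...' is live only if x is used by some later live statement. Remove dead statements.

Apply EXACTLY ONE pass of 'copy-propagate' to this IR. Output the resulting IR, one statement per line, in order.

Answer: t = 8
x = 4 * 8
v = 9
y = x
z = 5 * 5
c = 0
u = z
return x

Derivation:
Applying copy-propagate statement-by-statement:
  [1] t = 8  (unchanged)
  [2] x = 4 * t  -> x = 4 * 8
  [3] v = 9  (unchanged)
  [4] y = x  (unchanged)
  [5] z = 5 * 5  (unchanged)
  [6] c = 0  (unchanged)
  [7] u = z  (unchanged)
  [8] return y  -> return x
Result (8 stmts):
  t = 8
  x = 4 * 8
  v = 9
  y = x
  z = 5 * 5
  c = 0
  u = z
  return x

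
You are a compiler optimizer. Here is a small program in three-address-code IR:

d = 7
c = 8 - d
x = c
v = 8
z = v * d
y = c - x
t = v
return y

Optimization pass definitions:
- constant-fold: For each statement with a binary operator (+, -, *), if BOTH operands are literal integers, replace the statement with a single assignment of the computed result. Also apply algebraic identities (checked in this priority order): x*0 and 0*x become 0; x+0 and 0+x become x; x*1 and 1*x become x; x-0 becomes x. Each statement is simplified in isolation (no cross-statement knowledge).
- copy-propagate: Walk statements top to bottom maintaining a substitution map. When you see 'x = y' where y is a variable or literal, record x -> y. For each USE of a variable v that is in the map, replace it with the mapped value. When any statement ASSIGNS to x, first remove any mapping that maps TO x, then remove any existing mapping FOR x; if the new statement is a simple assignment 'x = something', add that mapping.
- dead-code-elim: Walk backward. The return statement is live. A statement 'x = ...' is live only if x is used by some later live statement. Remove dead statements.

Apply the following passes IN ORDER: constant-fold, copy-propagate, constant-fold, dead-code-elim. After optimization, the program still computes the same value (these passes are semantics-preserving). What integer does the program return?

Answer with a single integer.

Answer: 0

Derivation:
Initial IR:
  d = 7
  c = 8 - d
  x = c
  v = 8
  z = v * d
  y = c - x
  t = v
  return y
After constant-fold (8 stmts):
  d = 7
  c = 8 - d
  x = c
  v = 8
  z = v * d
  y = c - x
  t = v
  return y
After copy-propagate (8 stmts):
  d = 7
  c = 8 - 7
  x = c
  v = 8
  z = 8 * 7
  y = c - c
  t = 8
  return y
After constant-fold (8 stmts):
  d = 7
  c = 1
  x = c
  v = 8
  z = 56
  y = c - c
  t = 8
  return y
After dead-code-elim (3 stmts):
  c = 1
  y = c - c
  return y
Evaluate:
  d = 7  =>  d = 7
  c = 8 - d  =>  c = 1
  x = c  =>  x = 1
  v = 8  =>  v = 8
  z = v * d  =>  z = 56
  y = c - x  =>  y = 0
  t = v  =>  t = 8
  return y = 0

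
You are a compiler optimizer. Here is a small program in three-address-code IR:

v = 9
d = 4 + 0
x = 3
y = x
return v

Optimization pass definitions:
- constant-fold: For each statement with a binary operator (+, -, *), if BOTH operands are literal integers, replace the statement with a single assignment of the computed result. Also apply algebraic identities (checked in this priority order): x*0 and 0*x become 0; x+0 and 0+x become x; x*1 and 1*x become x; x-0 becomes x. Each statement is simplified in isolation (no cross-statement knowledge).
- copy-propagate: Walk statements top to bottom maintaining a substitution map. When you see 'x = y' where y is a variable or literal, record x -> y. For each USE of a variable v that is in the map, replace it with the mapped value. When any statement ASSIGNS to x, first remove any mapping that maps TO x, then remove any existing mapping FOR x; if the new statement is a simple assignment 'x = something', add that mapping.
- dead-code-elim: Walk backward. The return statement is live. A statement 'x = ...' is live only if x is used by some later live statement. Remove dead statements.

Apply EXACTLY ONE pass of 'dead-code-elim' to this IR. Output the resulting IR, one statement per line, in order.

Answer: v = 9
return v

Derivation:
Applying dead-code-elim statement-by-statement:
  [5] return v  -> KEEP (return); live=['v']
  [4] y = x  -> DEAD (y not live)
  [3] x = 3  -> DEAD (x not live)
  [2] d = 4 + 0  -> DEAD (d not live)
  [1] v = 9  -> KEEP; live=[]
Result (2 stmts):
  v = 9
  return v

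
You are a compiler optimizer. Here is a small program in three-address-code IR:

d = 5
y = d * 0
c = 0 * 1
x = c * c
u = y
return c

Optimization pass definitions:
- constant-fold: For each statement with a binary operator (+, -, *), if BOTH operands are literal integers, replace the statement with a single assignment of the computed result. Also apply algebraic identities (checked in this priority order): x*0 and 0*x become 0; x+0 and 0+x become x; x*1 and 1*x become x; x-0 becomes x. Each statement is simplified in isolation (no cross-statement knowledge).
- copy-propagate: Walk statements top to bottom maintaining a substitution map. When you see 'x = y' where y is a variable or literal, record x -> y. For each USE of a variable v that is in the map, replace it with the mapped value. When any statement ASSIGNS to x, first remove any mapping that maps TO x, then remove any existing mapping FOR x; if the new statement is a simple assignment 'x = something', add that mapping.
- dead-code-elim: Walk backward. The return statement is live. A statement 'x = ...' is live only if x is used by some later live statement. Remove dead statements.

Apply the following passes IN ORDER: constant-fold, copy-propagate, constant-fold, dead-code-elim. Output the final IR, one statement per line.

Answer: return 0

Derivation:
Initial IR:
  d = 5
  y = d * 0
  c = 0 * 1
  x = c * c
  u = y
  return c
After constant-fold (6 stmts):
  d = 5
  y = 0
  c = 0
  x = c * c
  u = y
  return c
After copy-propagate (6 stmts):
  d = 5
  y = 0
  c = 0
  x = 0 * 0
  u = 0
  return 0
After constant-fold (6 stmts):
  d = 5
  y = 0
  c = 0
  x = 0
  u = 0
  return 0
After dead-code-elim (1 stmts):
  return 0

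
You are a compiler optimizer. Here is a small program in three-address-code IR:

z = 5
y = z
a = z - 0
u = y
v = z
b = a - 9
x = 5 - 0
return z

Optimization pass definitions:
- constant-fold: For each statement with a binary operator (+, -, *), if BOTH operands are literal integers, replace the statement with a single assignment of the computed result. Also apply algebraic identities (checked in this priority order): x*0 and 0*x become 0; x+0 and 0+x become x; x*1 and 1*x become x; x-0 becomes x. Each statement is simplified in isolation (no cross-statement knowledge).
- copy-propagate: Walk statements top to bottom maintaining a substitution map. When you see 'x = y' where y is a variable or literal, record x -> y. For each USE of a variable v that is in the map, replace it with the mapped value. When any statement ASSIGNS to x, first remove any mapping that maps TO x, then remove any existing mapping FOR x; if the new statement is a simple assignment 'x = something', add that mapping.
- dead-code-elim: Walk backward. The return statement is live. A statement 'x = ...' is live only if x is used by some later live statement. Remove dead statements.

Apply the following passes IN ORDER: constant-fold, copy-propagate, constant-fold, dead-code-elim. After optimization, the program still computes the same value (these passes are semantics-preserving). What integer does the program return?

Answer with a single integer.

Initial IR:
  z = 5
  y = z
  a = z - 0
  u = y
  v = z
  b = a - 9
  x = 5 - 0
  return z
After constant-fold (8 stmts):
  z = 5
  y = z
  a = z
  u = y
  v = z
  b = a - 9
  x = 5
  return z
After copy-propagate (8 stmts):
  z = 5
  y = 5
  a = 5
  u = 5
  v = 5
  b = 5 - 9
  x = 5
  return 5
After constant-fold (8 stmts):
  z = 5
  y = 5
  a = 5
  u = 5
  v = 5
  b = -4
  x = 5
  return 5
After dead-code-elim (1 stmts):
  return 5
Evaluate:
  z = 5  =>  z = 5
  y = z  =>  y = 5
  a = z - 0  =>  a = 5
  u = y  =>  u = 5
  v = z  =>  v = 5
  b = a - 9  =>  b = -4
  x = 5 - 0  =>  x = 5
  return z = 5

Answer: 5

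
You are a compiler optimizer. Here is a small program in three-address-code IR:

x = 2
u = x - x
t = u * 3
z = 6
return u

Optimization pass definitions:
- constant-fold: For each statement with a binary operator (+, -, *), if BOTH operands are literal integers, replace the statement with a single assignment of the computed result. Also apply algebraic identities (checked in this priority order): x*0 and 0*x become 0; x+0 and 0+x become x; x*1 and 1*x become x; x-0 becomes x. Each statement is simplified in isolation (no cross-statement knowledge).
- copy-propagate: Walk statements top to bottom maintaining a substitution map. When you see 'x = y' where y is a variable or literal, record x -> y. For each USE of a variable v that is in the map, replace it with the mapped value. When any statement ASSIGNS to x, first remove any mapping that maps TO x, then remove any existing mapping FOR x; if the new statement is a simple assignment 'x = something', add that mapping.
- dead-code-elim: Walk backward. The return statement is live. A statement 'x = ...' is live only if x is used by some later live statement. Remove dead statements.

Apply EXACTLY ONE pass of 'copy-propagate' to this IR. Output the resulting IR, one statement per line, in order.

Applying copy-propagate statement-by-statement:
  [1] x = 2  (unchanged)
  [2] u = x - x  -> u = 2 - 2
  [3] t = u * 3  (unchanged)
  [4] z = 6  (unchanged)
  [5] return u  (unchanged)
Result (5 stmts):
  x = 2
  u = 2 - 2
  t = u * 3
  z = 6
  return u

Answer: x = 2
u = 2 - 2
t = u * 3
z = 6
return u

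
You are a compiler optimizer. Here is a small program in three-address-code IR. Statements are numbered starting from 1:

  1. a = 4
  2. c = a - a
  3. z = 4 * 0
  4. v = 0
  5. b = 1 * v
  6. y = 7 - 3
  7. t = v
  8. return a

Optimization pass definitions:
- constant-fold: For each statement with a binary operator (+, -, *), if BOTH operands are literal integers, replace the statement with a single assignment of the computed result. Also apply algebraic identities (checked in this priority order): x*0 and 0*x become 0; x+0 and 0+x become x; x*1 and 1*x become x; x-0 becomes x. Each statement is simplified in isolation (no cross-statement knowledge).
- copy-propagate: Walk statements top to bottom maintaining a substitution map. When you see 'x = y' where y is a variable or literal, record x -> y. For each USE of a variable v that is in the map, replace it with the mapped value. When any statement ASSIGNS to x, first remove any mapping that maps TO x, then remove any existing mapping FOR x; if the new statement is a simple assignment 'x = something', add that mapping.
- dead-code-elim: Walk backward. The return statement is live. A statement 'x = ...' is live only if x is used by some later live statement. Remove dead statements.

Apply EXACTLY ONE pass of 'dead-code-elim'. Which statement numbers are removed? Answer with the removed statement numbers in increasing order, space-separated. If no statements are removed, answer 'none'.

Backward liveness scan:
Stmt 1 'a = 4': KEEP (a is live); live-in = []
Stmt 2 'c = a - a': DEAD (c not in live set ['a'])
Stmt 3 'z = 4 * 0': DEAD (z not in live set ['a'])
Stmt 4 'v = 0': DEAD (v not in live set ['a'])
Stmt 5 'b = 1 * v': DEAD (b not in live set ['a'])
Stmt 6 'y = 7 - 3': DEAD (y not in live set ['a'])
Stmt 7 't = v': DEAD (t not in live set ['a'])
Stmt 8 'return a': KEEP (return); live-in = ['a']
Removed statement numbers: [2, 3, 4, 5, 6, 7]
Surviving IR:
  a = 4
  return a

Answer: 2 3 4 5 6 7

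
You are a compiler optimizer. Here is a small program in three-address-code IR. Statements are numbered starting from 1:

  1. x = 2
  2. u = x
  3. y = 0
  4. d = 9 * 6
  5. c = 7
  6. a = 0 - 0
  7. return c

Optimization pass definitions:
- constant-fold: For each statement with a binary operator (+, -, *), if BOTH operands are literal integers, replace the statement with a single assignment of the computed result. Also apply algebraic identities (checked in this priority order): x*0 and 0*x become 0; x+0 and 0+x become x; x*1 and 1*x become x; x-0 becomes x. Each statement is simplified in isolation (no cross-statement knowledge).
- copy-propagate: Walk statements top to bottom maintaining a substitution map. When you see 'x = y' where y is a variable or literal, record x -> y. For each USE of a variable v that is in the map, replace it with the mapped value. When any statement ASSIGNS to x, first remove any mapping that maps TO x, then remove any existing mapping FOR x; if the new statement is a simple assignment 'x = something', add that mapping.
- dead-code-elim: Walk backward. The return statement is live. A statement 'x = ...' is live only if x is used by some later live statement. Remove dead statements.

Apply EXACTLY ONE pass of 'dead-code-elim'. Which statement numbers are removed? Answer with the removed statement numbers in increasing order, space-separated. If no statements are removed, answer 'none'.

Answer: 1 2 3 4 6

Derivation:
Backward liveness scan:
Stmt 1 'x = 2': DEAD (x not in live set [])
Stmt 2 'u = x': DEAD (u not in live set [])
Stmt 3 'y = 0': DEAD (y not in live set [])
Stmt 4 'd = 9 * 6': DEAD (d not in live set [])
Stmt 5 'c = 7': KEEP (c is live); live-in = []
Stmt 6 'a = 0 - 0': DEAD (a not in live set ['c'])
Stmt 7 'return c': KEEP (return); live-in = ['c']
Removed statement numbers: [1, 2, 3, 4, 6]
Surviving IR:
  c = 7
  return c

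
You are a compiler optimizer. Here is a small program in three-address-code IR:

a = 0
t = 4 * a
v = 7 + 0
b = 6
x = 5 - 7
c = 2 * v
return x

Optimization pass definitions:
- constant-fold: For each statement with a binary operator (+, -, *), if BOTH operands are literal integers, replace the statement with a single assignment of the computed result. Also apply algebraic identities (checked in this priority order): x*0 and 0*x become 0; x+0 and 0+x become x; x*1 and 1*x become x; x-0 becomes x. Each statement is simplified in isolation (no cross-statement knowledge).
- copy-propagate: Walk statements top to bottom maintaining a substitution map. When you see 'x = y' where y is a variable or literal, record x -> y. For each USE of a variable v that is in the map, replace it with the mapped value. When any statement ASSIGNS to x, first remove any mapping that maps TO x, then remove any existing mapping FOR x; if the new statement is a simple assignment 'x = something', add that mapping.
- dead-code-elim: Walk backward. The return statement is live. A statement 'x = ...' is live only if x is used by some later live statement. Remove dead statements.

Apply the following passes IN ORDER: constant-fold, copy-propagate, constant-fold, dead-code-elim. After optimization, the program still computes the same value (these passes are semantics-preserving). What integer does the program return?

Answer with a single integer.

Answer: -2

Derivation:
Initial IR:
  a = 0
  t = 4 * a
  v = 7 + 0
  b = 6
  x = 5 - 7
  c = 2 * v
  return x
After constant-fold (7 stmts):
  a = 0
  t = 4 * a
  v = 7
  b = 6
  x = -2
  c = 2 * v
  return x
After copy-propagate (7 stmts):
  a = 0
  t = 4 * 0
  v = 7
  b = 6
  x = -2
  c = 2 * 7
  return -2
After constant-fold (7 stmts):
  a = 0
  t = 0
  v = 7
  b = 6
  x = -2
  c = 14
  return -2
After dead-code-elim (1 stmts):
  return -2
Evaluate:
  a = 0  =>  a = 0
  t = 4 * a  =>  t = 0
  v = 7 + 0  =>  v = 7
  b = 6  =>  b = 6
  x = 5 - 7  =>  x = -2
  c = 2 * v  =>  c = 14
  return x = -2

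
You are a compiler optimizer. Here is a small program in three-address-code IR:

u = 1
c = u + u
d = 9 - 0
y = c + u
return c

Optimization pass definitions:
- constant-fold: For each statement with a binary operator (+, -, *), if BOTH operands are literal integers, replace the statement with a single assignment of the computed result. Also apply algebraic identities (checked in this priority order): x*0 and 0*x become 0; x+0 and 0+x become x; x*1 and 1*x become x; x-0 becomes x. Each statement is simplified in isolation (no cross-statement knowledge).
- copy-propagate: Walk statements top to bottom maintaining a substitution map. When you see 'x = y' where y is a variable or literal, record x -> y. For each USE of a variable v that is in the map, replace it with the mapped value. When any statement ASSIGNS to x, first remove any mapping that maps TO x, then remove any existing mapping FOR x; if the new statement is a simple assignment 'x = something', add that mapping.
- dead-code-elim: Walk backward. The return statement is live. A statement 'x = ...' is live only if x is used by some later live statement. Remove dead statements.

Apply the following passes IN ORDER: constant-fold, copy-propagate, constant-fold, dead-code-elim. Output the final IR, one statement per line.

Initial IR:
  u = 1
  c = u + u
  d = 9 - 0
  y = c + u
  return c
After constant-fold (5 stmts):
  u = 1
  c = u + u
  d = 9
  y = c + u
  return c
After copy-propagate (5 stmts):
  u = 1
  c = 1 + 1
  d = 9
  y = c + 1
  return c
After constant-fold (5 stmts):
  u = 1
  c = 2
  d = 9
  y = c + 1
  return c
After dead-code-elim (2 stmts):
  c = 2
  return c

Answer: c = 2
return c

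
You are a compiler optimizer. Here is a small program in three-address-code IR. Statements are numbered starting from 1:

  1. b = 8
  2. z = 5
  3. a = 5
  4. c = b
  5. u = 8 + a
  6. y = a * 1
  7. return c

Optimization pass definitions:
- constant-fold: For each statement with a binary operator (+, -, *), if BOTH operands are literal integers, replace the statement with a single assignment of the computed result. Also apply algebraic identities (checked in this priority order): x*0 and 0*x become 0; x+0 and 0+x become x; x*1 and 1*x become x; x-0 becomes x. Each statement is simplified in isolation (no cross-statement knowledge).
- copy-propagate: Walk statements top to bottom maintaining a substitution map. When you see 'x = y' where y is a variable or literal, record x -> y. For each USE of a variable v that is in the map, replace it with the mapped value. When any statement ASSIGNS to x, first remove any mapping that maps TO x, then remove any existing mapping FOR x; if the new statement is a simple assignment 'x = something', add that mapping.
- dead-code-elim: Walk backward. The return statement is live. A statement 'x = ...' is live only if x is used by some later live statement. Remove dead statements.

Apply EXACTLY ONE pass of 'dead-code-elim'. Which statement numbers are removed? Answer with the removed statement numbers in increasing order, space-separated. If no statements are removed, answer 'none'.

Backward liveness scan:
Stmt 1 'b = 8': KEEP (b is live); live-in = []
Stmt 2 'z = 5': DEAD (z not in live set ['b'])
Stmt 3 'a = 5': DEAD (a not in live set ['b'])
Stmt 4 'c = b': KEEP (c is live); live-in = ['b']
Stmt 5 'u = 8 + a': DEAD (u not in live set ['c'])
Stmt 6 'y = a * 1': DEAD (y not in live set ['c'])
Stmt 7 'return c': KEEP (return); live-in = ['c']
Removed statement numbers: [2, 3, 5, 6]
Surviving IR:
  b = 8
  c = b
  return c

Answer: 2 3 5 6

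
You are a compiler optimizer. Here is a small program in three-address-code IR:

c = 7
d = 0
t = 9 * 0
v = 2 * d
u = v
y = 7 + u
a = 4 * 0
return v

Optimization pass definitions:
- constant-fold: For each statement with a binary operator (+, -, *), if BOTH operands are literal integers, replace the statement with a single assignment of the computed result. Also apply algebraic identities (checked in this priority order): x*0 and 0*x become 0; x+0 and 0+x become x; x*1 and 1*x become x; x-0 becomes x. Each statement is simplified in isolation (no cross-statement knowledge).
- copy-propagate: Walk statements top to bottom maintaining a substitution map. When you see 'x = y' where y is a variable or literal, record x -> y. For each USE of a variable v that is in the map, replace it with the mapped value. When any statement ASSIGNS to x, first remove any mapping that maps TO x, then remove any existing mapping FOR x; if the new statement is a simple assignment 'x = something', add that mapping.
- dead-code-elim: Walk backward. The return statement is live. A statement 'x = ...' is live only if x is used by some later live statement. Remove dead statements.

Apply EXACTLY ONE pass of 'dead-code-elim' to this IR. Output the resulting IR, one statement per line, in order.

Answer: d = 0
v = 2 * d
return v

Derivation:
Applying dead-code-elim statement-by-statement:
  [8] return v  -> KEEP (return); live=['v']
  [7] a = 4 * 0  -> DEAD (a not live)
  [6] y = 7 + u  -> DEAD (y not live)
  [5] u = v  -> DEAD (u not live)
  [4] v = 2 * d  -> KEEP; live=['d']
  [3] t = 9 * 0  -> DEAD (t not live)
  [2] d = 0  -> KEEP; live=[]
  [1] c = 7  -> DEAD (c not live)
Result (3 stmts):
  d = 0
  v = 2 * d
  return v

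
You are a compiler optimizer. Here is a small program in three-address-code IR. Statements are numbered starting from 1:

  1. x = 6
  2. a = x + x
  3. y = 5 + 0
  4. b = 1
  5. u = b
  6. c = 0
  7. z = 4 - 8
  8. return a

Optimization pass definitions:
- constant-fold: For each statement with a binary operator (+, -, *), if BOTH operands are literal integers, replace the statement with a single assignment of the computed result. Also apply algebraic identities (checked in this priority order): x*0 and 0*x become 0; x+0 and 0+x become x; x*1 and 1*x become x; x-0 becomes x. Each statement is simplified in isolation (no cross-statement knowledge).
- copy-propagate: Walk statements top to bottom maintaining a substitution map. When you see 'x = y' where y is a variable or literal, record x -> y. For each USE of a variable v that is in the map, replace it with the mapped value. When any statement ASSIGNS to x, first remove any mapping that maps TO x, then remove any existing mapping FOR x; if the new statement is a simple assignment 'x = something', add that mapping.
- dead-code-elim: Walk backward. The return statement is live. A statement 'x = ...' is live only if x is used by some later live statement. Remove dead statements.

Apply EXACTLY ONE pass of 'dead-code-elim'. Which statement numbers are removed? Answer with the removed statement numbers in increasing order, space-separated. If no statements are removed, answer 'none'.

Backward liveness scan:
Stmt 1 'x = 6': KEEP (x is live); live-in = []
Stmt 2 'a = x + x': KEEP (a is live); live-in = ['x']
Stmt 3 'y = 5 + 0': DEAD (y not in live set ['a'])
Stmt 4 'b = 1': DEAD (b not in live set ['a'])
Stmt 5 'u = b': DEAD (u not in live set ['a'])
Stmt 6 'c = 0': DEAD (c not in live set ['a'])
Stmt 7 'z = 4 - 8': DEAD (z not in live set ['a'])
Stmt 8 'return a': KEEP (return); live-in = ['a']
Removed statement numbers: [3, 4, 5, 6, 7]
Surviving IR:
  x = 6
  a = x + x
  return a

Answer: 3 4 5 6 7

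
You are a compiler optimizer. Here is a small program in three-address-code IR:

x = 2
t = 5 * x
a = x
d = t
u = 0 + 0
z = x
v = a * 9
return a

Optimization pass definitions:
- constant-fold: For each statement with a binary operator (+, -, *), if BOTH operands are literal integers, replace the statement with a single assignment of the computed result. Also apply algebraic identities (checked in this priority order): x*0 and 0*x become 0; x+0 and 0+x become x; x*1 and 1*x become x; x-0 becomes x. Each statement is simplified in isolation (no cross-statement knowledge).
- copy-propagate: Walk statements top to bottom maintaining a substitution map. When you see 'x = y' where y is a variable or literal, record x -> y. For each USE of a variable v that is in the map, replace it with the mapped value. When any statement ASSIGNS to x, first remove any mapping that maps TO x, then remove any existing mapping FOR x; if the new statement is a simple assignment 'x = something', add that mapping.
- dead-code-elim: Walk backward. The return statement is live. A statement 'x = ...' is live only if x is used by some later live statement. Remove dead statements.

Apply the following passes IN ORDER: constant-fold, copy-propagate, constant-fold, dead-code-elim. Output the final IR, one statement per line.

Initial IR:
  x = 2
  t = 5 * x
  a = x
  d = t
  u = 0 + 0
  z = x
  v = a * 9
  return a
After constant-fold (8 stmts):
  x = 2
  t = 5 * x
  a = x
  d = t
  u = 0
  z = x
  v = a * 9
  return a
After copy-propagate (8 stmts):
  x = 2
  t = 5 * 2
  a = 2
  d = t
  u = 0
  z = 2
  v = 2 * 9
  return 2
After constant-fold (8 stmts):
  x = 2
  t = 10
  a = 2
  d = t
  u = 0
  z = 2
  v = 18
  return 2
After dead-code-elim (1 stmts):
  return 2

Answer: return 2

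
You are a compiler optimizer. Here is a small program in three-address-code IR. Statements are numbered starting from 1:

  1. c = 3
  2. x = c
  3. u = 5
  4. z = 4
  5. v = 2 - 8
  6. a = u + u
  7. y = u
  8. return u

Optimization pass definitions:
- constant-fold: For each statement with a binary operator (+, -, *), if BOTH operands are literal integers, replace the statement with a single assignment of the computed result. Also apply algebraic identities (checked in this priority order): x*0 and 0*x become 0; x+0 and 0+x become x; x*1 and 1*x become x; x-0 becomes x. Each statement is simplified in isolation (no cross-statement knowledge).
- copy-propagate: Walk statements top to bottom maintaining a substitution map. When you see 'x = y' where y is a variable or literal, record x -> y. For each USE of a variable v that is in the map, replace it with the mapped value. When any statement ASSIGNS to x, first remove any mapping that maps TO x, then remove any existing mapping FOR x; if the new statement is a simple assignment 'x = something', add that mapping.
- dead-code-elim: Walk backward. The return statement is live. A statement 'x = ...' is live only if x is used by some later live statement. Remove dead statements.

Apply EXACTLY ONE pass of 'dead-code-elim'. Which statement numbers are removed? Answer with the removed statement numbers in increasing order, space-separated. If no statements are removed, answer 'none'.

Answer: 1 2 4 5 6 7

Derivation:
Backward liveness scan:
Stmt 1 'c = 3': DEAD (c not in live set [])
Stmt 2 'x = c': DEAD (x not in live set [])
Stmt 3 'u = 5': KEEP (u is live); live-in = []
Stmt 4 'z = 4': DEAD (z not in live set ['u'])
Stmt 5 'v = 2 - 8': DEAD (v not in live set ['u'])
Stmt 6 'a = u + u': DEAD (a not in live set ['u'])
Stmt 7 'y = u': DEAD (y not in live set ['u'])
Stmt 8 'return u': KEEP (return); live-in = ['u']
Removed statement numbers: [1, 2, 4, 5, 6, 7]
Surviving IR:
  u = 5
  return u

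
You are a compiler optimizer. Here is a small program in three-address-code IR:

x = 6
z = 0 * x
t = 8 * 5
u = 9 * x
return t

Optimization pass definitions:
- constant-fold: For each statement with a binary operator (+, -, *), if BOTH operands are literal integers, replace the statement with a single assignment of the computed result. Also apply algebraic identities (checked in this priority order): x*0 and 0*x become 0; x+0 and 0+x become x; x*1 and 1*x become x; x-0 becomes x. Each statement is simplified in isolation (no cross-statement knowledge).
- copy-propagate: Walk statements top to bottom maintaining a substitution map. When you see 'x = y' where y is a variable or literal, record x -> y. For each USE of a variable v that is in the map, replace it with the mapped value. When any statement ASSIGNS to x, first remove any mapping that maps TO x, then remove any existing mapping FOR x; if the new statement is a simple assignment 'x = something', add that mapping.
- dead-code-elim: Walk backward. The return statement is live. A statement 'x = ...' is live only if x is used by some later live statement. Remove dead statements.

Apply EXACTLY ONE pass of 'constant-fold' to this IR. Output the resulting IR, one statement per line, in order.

Answer: x = 6
z = 0
t = 40
u = 9 * x
return t

Derivation:
Applying constant-fold statement-by-statement:
  [1] x = 6  (unchanged)
  [2] z = 0 * x  -> z = 0
  [3] t = 8 * 5  -> t = 40
  [4] u = 9 * x  (unchanged)
  [5] return t  (unchanged)
Result (5 stmts):
  x = 6
  z = 0
  t = 40
  u = 9 * x
  return t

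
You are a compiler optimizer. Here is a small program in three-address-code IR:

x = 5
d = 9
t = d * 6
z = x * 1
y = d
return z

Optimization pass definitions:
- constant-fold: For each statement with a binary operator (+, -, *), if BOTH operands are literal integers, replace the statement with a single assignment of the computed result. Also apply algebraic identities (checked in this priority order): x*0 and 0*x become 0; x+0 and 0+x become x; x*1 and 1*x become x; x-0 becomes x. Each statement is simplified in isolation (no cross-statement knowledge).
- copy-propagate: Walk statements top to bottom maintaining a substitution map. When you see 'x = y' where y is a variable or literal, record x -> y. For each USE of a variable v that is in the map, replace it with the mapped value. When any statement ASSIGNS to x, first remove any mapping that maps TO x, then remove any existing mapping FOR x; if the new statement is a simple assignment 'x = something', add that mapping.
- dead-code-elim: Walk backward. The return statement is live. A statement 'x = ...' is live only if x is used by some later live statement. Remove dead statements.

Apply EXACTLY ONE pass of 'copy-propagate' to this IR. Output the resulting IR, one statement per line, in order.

Answer: x = 5
d = 9
t = 9 * 6
z = 5 * 1
y = 9
return z

Derivation:
Applying copy-propagate statement-by-statement:
  [1] x = 5  (unchanged)
  [2] d = 9  (unchanged)
  [3] t = d * 6  -> t = 9 * 6
  [4] z = x * 1  -> z = 5 * 1
  [5] y = d  -> y = 9
  [6] return z  (unchanged)
Result (6 stmts):
  x = 5
  d = 9
  t = 9 * 6
  z = 5 * 1
  y = 9
  return z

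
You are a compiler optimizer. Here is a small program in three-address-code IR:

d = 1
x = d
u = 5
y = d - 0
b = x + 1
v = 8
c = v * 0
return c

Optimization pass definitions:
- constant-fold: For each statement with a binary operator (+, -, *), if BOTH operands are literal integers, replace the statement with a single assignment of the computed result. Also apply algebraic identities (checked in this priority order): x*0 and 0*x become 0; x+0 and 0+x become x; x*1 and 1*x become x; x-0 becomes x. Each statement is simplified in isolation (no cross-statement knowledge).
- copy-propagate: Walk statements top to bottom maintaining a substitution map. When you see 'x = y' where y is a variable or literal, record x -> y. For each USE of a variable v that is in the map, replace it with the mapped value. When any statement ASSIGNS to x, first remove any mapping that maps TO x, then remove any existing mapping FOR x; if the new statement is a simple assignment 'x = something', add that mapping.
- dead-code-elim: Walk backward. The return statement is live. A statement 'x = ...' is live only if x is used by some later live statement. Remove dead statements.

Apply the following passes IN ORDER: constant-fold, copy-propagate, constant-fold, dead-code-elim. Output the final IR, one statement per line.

Initial IR:
  d = 1
  x = d
  u = 5
  y = d - 0
  b = x + 1
  v = 8
  c = v * 0
  return c
After constant-fold (8 stmts):
  d = 1
  x = d
  u = 5
  y = d
  b = x + 1
  v = 8
  c = 0
  return c
After copy-propagate (8 stmts):
  d = 1
  x = 1
  u = 5
  y = 1
  b = 1 + 1
  v = 8
  c = 0
  return 0
After constant-fold (8 stmts):
  d = 1
  x = 1
  u = 5
  y = 1
  b = 2
  v = 8
  c = 0
  return 0
After dead-code-elim (1 stmts):
  return 0

Answer: return 0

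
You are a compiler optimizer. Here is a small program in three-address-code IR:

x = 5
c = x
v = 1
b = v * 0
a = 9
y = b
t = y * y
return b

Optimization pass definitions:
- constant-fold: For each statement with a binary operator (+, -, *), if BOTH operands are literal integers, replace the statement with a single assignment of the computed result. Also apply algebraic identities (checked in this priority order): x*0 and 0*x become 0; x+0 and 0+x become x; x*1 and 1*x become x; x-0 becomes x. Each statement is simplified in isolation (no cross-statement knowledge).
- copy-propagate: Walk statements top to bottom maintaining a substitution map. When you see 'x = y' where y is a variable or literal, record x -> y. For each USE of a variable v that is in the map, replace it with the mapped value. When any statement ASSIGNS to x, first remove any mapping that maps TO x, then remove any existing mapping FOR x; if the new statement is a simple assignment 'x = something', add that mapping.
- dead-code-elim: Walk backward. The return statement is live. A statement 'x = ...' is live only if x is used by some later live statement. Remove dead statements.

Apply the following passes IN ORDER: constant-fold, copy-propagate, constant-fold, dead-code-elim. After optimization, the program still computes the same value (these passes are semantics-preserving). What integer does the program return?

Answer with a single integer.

Initial IR:
  x = 5
  c = x
  v = 1
  b = v * 0
  a = 9
  y = b
  t = y * y
  return b
After constant-fold (8 stmts):
  x = 5
  c = x
  v = 1
  b = 0
  a = 9
  y = b
  t = y * y
  return b
After copy-propagate (8 stmts):
  x = 5
  c = 5
  v = 1
  b = 0
  a = 9
  y = 0
  t = 0 * 0
  return 0
After constant-fold (8 stmts):
  x = 5
  c = 5
  v = 1
  b = 0
  a = 9
  y = 0
  t = 0
  return 0
After dead-code-elim (1 stmts):
  return 0
Evaluate:
  x = 5  =>  x = 5
  c = x  =>  c = 5
  v = 1  =>  v = 1
  b = v * 0  =>  b = 0
  a = 9  =>  a = 9
  y = b  =>  y = 0
  t = y * y  =>  t = 0
  return b = 0

Answer: 0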